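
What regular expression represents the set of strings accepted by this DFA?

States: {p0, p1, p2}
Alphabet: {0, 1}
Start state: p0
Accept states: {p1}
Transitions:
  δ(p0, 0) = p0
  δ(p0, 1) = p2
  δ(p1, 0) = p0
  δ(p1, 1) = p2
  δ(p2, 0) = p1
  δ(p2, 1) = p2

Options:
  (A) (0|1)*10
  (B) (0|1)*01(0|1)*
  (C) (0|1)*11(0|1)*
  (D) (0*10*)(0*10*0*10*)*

Check each option against the DFA on short strings; one disagreement eliminates an option:
  (A) (0|1)*10: agrees with the DFA on every string of length ≤ 6
  (B) (0|1)*01(0|1)*: on '01' the DFA goes p0 → p0 → p2 and rejects (p2 ∉ Accept), but the regex matches it → eliminate
  (C) (0|1)*11(0|1)*: on '10' the DFA goes p0 → p2 → p1 and accepts (p1 ∈ Accept), but the regex does not match it → eliminate
  (D) (0*10*)(0*10*0*10*)*: on '1' the DFA goes p0 → p2 and rejects (p2 ∉ Accept), but the regex matches it → eliminate
Only (A) is consistent with the DFA.
(A) (0|1)*10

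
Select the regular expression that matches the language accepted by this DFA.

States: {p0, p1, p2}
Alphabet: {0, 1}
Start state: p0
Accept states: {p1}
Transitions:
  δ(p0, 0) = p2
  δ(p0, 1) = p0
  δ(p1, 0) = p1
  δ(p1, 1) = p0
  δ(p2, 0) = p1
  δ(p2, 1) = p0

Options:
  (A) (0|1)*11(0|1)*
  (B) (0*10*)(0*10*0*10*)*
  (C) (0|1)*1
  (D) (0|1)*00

Check each option against the DFA on short strings; one disagreement eliminates an option:
  (A) (0|1)*11(0|1)*: on '00' the DFA goes p0 → p2 → p1 and accepts (p1 ∈ Accept), but the regex does not match it → eliminate
  (B) (0*10*)(0*10*0*10*)*: on '1' the DFA goes p0 → p0 and rejects (p0 ∉ Accept), but the regex matches it → eliminate
  (C) (0|1)*1: on '1' the DFA goes p0 → p0 and rejects (p0 ∉ Accept), but the regex matches it → eliminate
  (D) (0|1)*00: agrees with the DFA on every string of length ≤ 6
Only (D) is consistent with the DFA.
(D) (0|1)*00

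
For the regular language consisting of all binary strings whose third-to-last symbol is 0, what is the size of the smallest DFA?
By Myhill–Nerode, count the distinguishable equivalence classes: 2^3 = 8 classes — the DFA must remember the last 3 symbols read; every pair of distinct length-3 suffixes is distinguishable by some continuation.
8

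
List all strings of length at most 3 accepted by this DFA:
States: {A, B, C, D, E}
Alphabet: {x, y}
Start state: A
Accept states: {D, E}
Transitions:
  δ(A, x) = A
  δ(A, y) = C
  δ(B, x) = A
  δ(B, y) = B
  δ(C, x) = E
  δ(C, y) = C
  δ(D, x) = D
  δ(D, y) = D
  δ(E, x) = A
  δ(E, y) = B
yx, xyx, yyx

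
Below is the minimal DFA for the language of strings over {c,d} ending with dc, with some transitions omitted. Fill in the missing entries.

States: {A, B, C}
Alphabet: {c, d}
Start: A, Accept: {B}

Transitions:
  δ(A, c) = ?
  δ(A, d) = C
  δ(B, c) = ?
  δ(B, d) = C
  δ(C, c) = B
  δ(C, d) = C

From the language and accept set, identify what each state tracks — A: no suffix match; B: suffix is dc; C: one trailing d.
Each missing δ(q, a) is the state matching the new tracked value after reading a.
δ(A, c) = A; δ(B, c) = A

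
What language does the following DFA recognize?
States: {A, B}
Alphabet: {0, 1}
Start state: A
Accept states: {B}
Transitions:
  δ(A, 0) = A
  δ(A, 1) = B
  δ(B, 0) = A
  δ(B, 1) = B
Testing a few strings:
  '111' → accept
  '0' → reject
  '011' → accept
  '10' → reject
State roles: A=last symbol not 1; B=last symbol is 1
All binary strings ending with 1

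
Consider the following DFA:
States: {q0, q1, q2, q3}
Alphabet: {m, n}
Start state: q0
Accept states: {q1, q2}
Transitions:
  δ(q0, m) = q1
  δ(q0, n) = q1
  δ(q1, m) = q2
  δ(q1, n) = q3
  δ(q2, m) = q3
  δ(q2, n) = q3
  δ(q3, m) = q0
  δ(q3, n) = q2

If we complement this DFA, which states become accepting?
Complement accept states = All states \ Original accept states
= {q0, q1, q2, q3} \ {q1, q2}
{q0, q3}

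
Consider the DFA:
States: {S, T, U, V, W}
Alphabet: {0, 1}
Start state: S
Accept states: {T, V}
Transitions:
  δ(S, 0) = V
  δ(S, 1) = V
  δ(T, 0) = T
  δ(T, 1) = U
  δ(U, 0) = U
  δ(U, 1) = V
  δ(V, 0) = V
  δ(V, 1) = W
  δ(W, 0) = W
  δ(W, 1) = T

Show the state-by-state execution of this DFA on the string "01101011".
read '0': S → V
  read '1': V → W
  read '1': W → T
  read '0': T → T
  read '1': T → U
  read '0': U → U
  read '1': U → V
  read '1': V → W
S -> V -> W -> T -> T -> U -> U -> V -> W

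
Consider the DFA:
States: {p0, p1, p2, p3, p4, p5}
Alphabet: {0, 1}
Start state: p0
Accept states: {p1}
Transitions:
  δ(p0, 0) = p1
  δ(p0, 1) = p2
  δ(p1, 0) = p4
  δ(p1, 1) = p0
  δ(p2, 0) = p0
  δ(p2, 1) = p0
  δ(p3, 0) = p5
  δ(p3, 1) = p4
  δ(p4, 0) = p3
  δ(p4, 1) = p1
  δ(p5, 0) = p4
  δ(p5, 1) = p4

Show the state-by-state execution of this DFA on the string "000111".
read '0': p0 → p1
  read '0': p1 → p4
  read '0': p4 → p3
  read '1': p3 → p4
  read '1': p4 → p1
  read '1': p1 → p0
p0 -> p1 -> p4 -> p3 -> p4 -> p1 -> p0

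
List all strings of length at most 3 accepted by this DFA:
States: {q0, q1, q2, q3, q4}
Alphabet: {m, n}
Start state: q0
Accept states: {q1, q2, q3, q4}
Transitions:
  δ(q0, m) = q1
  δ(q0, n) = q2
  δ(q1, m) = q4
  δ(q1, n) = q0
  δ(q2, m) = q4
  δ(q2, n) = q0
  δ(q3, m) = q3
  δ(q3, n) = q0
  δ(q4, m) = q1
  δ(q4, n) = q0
m, n, mm, nm, mmm, mnm, mnn, nmm, nnm, nnn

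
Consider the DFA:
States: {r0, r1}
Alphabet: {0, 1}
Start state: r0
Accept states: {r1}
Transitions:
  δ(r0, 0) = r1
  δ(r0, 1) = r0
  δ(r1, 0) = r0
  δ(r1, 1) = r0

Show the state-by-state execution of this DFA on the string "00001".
read '0': r0 → r1
  read '0': r1 → r0
  read '0': r0 → r1
  read '0': r1 → r0
  read '1': r0 → r0
r0 -> r1 -> r0 -> r1 -> r0 -> r0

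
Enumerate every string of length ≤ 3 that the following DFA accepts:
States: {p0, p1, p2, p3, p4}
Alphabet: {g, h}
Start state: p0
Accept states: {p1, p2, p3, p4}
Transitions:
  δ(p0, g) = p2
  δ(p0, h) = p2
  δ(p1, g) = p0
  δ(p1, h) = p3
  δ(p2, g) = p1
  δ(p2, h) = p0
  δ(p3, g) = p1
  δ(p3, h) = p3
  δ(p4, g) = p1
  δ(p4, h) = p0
g, h, gg, hg, ggh, ghg, ghh, hgh, hhg, hhh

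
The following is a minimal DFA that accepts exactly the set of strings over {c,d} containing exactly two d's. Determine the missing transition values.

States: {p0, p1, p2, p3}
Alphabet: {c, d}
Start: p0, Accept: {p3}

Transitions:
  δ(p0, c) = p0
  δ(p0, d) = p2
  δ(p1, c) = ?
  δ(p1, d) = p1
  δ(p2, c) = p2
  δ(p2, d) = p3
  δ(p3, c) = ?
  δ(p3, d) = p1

From the language and accept set, identify what each state tracks — p0: zero d's; p1: ≥ three d's (dead); p2: one d; p3: two d's.
Each missing δ(q, a) is the state matching the new tracked value after reading a.
δ(p1, c) = p1; δ(p3, c) = p3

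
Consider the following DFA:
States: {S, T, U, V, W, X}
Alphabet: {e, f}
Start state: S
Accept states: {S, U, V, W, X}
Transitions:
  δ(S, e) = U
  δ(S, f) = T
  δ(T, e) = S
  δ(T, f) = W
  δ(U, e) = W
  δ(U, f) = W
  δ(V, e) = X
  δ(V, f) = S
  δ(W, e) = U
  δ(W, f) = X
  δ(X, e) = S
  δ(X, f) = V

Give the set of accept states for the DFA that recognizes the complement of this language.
Complement accept states = All states \ Original accept states
= {S, T, U, V, W, X} \ {S, U, V, W, X}
{T}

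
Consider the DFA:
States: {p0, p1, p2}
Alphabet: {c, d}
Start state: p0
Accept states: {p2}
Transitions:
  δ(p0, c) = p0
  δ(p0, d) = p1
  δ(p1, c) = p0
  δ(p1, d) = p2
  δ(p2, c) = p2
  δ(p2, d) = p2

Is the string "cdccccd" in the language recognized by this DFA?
Processing string "cdccccd":
  p0 --c--> p0
  p0 --d--> p1
  p1 --c--> p0
  p0 --c--> p0
  p0 --c--> p0
  p0 --c--> p0
  p0 --d--> p1
Final state: p1
Accept states: {p2}
No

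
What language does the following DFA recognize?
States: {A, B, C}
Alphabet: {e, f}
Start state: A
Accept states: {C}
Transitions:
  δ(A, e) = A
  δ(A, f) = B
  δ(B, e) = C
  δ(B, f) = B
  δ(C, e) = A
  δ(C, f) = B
Testing a few strings:
  'f' → reject
  'ef' → reject
  'e' → reject
  'eff' → reject
State roles: A=no suffix match; B=one trailing f; C=suffix is fe
All strings over {e,f} ending with fe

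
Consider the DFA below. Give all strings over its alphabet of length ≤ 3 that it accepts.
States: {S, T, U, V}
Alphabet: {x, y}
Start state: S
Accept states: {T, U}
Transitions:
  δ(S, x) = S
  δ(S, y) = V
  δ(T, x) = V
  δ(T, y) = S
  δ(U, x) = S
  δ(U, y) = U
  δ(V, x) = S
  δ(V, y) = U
yy, xyy, yyy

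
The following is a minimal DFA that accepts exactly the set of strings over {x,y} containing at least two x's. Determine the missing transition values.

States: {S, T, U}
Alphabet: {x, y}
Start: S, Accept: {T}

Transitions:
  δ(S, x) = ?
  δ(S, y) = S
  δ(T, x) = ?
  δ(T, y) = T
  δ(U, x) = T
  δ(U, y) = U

From the language and accept set, identify what each state tracks — S: zero x's seen; T: ≥ two x's seen; U: one x seen.
Each missing δ(q, a) is the state matching the new tracked value after reading a.
δ(S, x) = U; δ(T, x) = T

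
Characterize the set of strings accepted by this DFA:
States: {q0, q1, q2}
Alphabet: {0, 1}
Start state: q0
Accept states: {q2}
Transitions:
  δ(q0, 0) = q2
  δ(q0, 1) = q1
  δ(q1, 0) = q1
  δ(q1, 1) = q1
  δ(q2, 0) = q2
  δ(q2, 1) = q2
Testing a few strings:
  '0' → accept
  '00' → accept
  '1' → reject
  '10' → reject
State roles: q0=no input read; q1=started with 1 (dead); q2=started with 0
All binary strings starting with 0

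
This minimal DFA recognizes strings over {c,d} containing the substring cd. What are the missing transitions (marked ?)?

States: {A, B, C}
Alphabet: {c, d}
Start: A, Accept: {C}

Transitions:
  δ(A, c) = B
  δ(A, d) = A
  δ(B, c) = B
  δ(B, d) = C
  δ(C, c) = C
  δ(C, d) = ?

From the language and accept set, identify what each state tracks — A: no c seen yet; B: seen a c, waiting for d; C: substring cd seen.
Each missing δ(q, a) is the state matching the new tracked value after reading a.
δ(C, d) = C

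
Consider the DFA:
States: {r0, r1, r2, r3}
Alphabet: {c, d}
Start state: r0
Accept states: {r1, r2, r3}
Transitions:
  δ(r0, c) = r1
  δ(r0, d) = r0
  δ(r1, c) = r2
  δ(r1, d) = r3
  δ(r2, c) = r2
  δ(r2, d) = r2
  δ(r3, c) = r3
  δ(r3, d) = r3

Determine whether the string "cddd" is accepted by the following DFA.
Processing string "cddd":
  r0 --c--> r1
  r1 --d--> r3
  r3 --d--> r3
  r3 --d--> r3
Final state: r3
Accept states: {r1, r2, r3}
Yes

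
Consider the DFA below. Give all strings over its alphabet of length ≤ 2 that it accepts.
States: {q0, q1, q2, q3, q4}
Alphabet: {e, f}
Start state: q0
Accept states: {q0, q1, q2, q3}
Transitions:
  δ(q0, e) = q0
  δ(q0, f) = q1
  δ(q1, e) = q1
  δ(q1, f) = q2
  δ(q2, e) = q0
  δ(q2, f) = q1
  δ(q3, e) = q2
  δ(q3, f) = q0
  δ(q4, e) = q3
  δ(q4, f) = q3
ε, e, f, ee, ef, fe, ff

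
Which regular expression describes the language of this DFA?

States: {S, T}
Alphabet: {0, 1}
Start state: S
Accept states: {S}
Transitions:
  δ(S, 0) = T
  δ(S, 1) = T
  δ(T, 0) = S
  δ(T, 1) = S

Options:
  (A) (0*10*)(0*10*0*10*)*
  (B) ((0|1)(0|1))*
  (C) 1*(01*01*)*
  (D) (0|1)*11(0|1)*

Check each option against the DFA on short strings; one disagreement eliminates an option:
  (A) (0*10*)(0*10*0*10*)*: on ε the DFA stays in S and accepts (S ∈ Accept), but the regex does not match it → eliminate
  (B) ((0|1)(0|1))*: agrees with the DFA on every string of length ≤ 6
  (C) 1*(01*01*)*: on '1' the DFA goes S → T and rejects (T ∉ Accept), but the regex matches it → eliminate
  (D) (0|1)*11(0|1)*: on ε the DFA stays in S and accepts (S ∈ Accept), but the regex does not match it → eliminate
Only (B) is consistent with the DFA.
(B) ((0|1)(0|1))*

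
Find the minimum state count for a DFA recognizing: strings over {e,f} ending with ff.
By Myhill–Nerode, count the distinguishable equivalence classes: 3 classes — one per longest suffix of the input that is a prefix of 'ff' (lengths 0 through 2); only the length-2 class is accepting.
3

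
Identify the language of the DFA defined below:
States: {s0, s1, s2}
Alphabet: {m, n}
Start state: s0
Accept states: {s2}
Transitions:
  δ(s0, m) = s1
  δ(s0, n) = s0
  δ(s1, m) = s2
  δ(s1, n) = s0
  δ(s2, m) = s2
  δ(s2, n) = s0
Testing a few strings:
  'mmmm' → accept
  'n' → reject
  'mnmm' → accept
  'nmmm' → accept
State roles: s0=last symbol not m; s1=one trailing m; s2=two trailing m's
All strings over {m,n} ending with mm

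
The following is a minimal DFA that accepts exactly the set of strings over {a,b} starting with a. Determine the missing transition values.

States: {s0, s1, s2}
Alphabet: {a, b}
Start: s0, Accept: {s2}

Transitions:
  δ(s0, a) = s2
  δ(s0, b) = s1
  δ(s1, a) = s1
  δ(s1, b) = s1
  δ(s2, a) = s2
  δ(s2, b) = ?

From the language and accept set, identify what each state tracks — s0: no input read; s1: started with b (dead); s2: started with a.
Each missing δ(q, a) is the state matching the new tracked value after reading a.
δ(s2, b) = s2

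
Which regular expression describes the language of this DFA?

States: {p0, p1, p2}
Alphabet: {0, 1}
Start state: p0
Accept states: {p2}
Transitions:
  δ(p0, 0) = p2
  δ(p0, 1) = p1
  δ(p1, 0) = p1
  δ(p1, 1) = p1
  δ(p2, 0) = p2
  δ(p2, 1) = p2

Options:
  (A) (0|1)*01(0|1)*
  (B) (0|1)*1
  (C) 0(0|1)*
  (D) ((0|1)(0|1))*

Check each option against the DFA on short strings; one disagreement eliminates an option:
  (A) (0|1)*01(0|1)*: on '0' the DFA goes p0 → p2 and accepts (p2 ∈ Accept), but the regex does not match it → eliminate
  (B) (0|1)*1: on '0' the DFA goes p0 → p2 and accepts (p2 ∈ Accept), but the regex does not match it → eliminate
  (C) 0(0|1)*: agrees with the DFA on every string of length ≤ 6
  (D) ((0|1)(0|1))*: on ε the DFA stays in p0 and rejects (p0 ∉ Accept), but the regex matches it → eliminate
Only (C) is consistent with the DFA.
(C) 0(0|1)*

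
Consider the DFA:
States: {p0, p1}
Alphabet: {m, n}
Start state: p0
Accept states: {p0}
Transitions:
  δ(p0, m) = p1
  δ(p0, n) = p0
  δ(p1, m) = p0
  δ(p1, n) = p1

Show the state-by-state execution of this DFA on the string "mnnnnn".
read 'm': p0 → p1
  read 'n': p1 → p1
  read 'n': p1 → p1
  read 'n': p1 → p1
  read 'n': p1 → p1
  read 'n': p1 → p1
p0 -> p1 -> p1 -> p1 -> p1 -> p1 -> p1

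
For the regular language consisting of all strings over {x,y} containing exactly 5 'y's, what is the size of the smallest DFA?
By Myhill–Nerode, count the distinguishable equivalence classes: 7 classes — having seen 0, 1, …, 5, or >5 copies of 'y'; the count-5 class is the only accepting one and >5 is dead.
7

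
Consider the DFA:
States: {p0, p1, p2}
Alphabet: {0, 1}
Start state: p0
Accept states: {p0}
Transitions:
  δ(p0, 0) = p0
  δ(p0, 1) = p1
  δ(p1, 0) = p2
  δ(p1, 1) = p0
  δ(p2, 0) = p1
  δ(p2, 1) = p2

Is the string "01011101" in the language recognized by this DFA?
Processing string "01011101":
  p0 --0--> p0
  p0 --1--> p1
  p1 --0--> p2
  p2 --1--> p2
  p2 --1--> p2
  p2 --1--> p2
  p2 --0--> p1
  p1 --1--> p0
Final state: p0
Accept states: {p0}
Yes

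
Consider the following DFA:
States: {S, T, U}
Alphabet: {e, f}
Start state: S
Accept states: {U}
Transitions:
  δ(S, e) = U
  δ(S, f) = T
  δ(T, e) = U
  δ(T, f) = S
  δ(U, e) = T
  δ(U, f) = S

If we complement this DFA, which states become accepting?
Complement accept states = All states \ Original accept states
= {S, T, U} \ {U}
{S, T}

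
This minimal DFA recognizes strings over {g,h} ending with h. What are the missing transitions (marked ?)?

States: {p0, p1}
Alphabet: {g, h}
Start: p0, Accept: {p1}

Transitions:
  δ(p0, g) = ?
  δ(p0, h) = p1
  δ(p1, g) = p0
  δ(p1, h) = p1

From the language and accept set, identify what each state tracks — p0: last symbol not h; p1: last symbol is h.
Each missing δ(q, a) is the state matching the new tracked value after reading a.
δ(p0, g) = p0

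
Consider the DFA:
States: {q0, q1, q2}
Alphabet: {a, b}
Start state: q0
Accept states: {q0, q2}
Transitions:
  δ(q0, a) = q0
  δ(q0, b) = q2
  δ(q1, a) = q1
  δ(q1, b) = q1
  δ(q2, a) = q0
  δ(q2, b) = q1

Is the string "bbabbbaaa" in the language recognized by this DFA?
Processing string "bbabbbaaa":
  q0 --b--> q2
  q2 --b--> q1
  q1 --a--> q1
  q1 --b--> q1
  q1 --b--> q1
  q1 --b--> q1
  q1 --a--> q1
  q1 --a--> q1
  q1 --a--> q1
Final state: q1
Accept states: {q0, q2}
No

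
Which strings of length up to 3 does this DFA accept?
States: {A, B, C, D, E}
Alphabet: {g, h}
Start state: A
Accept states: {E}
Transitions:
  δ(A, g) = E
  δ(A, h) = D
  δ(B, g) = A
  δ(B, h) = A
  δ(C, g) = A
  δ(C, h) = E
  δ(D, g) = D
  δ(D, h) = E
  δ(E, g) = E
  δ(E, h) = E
g, gg, gh, hh, ggg, ggh, ghg, ghh, hgh, hhg, hhh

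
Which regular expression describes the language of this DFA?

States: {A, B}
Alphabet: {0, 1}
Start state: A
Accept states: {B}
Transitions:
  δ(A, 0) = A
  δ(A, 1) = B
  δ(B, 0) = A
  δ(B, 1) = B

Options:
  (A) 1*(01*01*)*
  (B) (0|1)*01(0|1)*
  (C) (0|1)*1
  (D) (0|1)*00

Check each option against the DFA on short strings; one disagreement eliminates an option:
  (A) 1*(01*01*)*: on ε the DFA stays in A and rejects (A ∉ Accept), but the regex matches it → eliminate
  (B) (0|1)*01(0|1)*: on '1' the DFA goes A → B and accepts (B ∈ Accept), but the regex does not match it → eliminate
  (C) (0|1)*1: agrees with the DFA on every string of length ≤ 6
  (D) (0|1)*00: on '1' the DFA goes A → B and accepts (B ∈ Accept), but the regex does not match it → eliminate
Only (C) is consistent with the DFA.
(C) (0|1)*1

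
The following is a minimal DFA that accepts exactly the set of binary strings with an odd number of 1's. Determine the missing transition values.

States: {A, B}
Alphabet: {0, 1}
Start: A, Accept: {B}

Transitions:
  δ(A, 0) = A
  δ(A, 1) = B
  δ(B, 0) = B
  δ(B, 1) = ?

From the language and accept set, identify what each state tracks — A: even number of 1's so far; B: odd number of 1's so far.
Each missing δ(q, a) is the state matching the new tracked value after reading a.
δ(B, 1) = A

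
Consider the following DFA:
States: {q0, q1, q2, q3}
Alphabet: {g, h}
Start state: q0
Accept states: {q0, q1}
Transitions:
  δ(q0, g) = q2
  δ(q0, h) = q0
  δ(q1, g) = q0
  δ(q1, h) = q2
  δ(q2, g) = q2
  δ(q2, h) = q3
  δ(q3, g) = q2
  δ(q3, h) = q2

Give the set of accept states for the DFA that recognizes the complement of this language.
Complement accept states = All states \ Original accept states
= {q0, q1, q2, q3} \ {q0, q1}
{q2, q3}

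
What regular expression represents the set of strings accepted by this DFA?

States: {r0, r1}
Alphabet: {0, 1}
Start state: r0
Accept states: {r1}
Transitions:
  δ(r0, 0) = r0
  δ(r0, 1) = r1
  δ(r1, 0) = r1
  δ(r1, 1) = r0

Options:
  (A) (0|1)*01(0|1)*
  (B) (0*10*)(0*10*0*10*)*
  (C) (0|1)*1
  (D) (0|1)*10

Check each option against the DFA on short strings; one disagreement eliminates an option:
  (A) (0|1)*01(0|1)*: on '1' the DFA goes r0 → r1 and accepts (r1 ∈ Accept), but the regex does not match it → eliminate
  (B) (0*10*)(0*10*0*10*)*: agrees with the DFA on every string of length ≤ 6
  (C) (0|1)*1: on '10' the DFA goes r0 → r1 → r1 and accepts (r1 ∈ Accept), but the regex does not match it → eliminate
  (D) (0|1)*10: on '1' the DFA goes r0 → r1 and accepts (r1 ∈ Accept), but the regex does not match it → eliminate
Only (B) is consistent with the DFA.
(B) (0*10*)(0*10*0*10*)*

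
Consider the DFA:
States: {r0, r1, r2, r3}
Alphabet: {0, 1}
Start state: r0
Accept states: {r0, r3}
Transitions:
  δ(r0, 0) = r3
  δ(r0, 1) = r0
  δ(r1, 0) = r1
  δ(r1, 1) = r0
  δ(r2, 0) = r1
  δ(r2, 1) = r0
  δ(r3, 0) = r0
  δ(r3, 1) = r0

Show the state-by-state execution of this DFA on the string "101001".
read '1': r0 → r0
  read '0': r0 → r3
  read '1': r3 → r0
  read '0': r0 → r3
  read '0': r3 → r0
  read '1': r0 → r0
r0 -> r0 -> r3 -> r0 -> r3 -> r0 -> r0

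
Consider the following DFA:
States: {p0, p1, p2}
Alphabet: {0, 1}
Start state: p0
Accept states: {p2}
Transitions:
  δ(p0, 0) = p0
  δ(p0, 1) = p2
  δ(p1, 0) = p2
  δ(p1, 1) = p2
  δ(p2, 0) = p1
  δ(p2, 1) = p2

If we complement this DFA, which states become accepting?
Complement accept states = All states \ Original accept states
= {p0, p1, p2} \ {p2}
{p0, p1}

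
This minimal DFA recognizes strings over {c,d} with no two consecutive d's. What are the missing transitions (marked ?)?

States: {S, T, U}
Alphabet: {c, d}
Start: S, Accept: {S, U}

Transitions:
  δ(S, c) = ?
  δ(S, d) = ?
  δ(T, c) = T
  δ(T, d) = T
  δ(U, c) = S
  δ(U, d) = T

From the language and accept set, identify what each state tracks — S: last symbol not d (ok); T: saw dd (dead); U: last symbol d (ok).
Each missing δ(q, a) is the state matching the new tracked value after reading a.
δ(S, c) = S; δ(S, d) = U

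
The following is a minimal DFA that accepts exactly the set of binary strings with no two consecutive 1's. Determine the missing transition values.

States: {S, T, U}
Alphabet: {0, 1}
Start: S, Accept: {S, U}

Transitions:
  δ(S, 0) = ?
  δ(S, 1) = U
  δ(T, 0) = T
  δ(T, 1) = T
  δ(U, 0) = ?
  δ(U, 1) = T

From the language and accept set, identify what each state tracks — S: last symbol not 1 (ok); T: saw 11 (dead); U: last symbol 1 (ok).
Each missing δ(q, a) is the state matching the new tracked value after reading a.
δ(S, 0) = S; δ(U, 0) = S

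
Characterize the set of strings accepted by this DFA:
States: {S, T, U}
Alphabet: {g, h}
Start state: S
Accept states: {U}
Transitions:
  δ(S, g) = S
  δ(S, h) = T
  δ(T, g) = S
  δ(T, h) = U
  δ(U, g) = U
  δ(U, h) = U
Testing a few strings:
  'hgh' → reject
  'hg' → reject
  'h' → reject
  'ggh' → reject
State roles: S=no progress toward hh; T=one trailing h; U=substring hh seen
All strings over {g,h} containing the substring hh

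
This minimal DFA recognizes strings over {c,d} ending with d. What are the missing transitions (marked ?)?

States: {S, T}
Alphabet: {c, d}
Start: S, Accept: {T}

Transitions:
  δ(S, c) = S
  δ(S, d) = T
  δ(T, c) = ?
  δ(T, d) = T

From the language and accept set, identify what each state tracks — S: last symbol not d; T: last symbol is d.
Each missing δ(q, a) is the state matching the new tracked value after reading a.
δ(T, c) = S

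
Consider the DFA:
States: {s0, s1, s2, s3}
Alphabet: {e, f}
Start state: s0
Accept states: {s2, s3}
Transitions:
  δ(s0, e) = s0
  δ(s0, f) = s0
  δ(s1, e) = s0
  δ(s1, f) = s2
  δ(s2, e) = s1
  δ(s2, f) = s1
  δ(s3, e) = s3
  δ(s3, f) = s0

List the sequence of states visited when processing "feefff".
read 'f': s0 → s0
  read 'e': s0 → s0
  read 'e': s0 → s0
  read 'f': s0 → s0
  read 'f': s0 → s0
  read 'f': s0 → s0
s0 -> s0 -> s0 -> s0 -> s0 -> s0 -> s0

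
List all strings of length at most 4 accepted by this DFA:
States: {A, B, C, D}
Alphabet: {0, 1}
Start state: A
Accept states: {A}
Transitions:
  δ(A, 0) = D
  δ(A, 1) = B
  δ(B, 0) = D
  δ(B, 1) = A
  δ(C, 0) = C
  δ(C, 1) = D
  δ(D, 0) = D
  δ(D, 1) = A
ε, 01, 11, 001, 101, 0001, 0101, 0111, 1001, 1101, 1111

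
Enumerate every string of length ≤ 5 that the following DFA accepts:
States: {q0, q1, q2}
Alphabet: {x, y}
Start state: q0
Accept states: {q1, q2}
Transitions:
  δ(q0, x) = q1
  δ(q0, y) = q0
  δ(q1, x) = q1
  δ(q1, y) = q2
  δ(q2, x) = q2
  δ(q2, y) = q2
x, xx, xy, yx, xxx, xxy, xyx, xyy, yxx, yxy, yyx, xxxx, xxxy, xxyx, xxyy, xyxx, xyxy, xyyx, xyyy, yxxx, yxxy, yxyx, yxyy, yyxx, yyxy, yyyx, xxxxx, xxxxy, xxxyx, xxxyy, xxyxx, xxyxy, xxyyx, xxyyy, xyxxx, xyxxy, xyxyx, xyxyy, xyyxx, xyyxy, xyyyx, xyyyy, yxxxx, yxxxy, yxxyx, yxxyy, yxyxx, yxyxy, yxyyx, yxyyy, yyxxx, yyxxy, yyxyx, yyxyy, yyyxx, yyyxy, yyyyx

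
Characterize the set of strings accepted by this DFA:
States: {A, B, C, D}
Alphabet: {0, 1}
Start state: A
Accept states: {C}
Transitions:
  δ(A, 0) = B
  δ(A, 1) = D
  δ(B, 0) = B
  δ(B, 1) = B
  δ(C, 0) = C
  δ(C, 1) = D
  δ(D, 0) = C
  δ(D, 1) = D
Testing a few strings:
  '10' → accept
  '1011' → reject
  '0' → reject
  '01' → reject
State roles: A=no input read; B=started with 0 (dead); C=started with 1, last symbol 0; D=started with 1, last symbol 1
All binary strings that start with 1 and end with 0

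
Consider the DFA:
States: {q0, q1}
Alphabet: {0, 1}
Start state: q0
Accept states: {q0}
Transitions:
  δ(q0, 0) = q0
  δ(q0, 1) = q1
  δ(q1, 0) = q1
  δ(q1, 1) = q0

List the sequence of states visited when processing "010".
read '0': q0 → q0
  read '1': q0 → q1
  read '0': q1 → q1
q0 -> q0 -> q1 -> q1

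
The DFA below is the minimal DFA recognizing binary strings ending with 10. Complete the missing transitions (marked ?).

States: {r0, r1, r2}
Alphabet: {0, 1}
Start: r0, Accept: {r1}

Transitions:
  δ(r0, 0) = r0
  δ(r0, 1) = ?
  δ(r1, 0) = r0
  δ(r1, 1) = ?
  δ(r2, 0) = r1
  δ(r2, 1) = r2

From the language and accept set, identify what each state tracks — r0: no suffix match; r1: suffix is 10; r2: one trailing 1.
Each missing δ(q, a) is the state matching the new tracked value after reading a.
δ(r0, 1) = r2; δ(r1, 1) = r2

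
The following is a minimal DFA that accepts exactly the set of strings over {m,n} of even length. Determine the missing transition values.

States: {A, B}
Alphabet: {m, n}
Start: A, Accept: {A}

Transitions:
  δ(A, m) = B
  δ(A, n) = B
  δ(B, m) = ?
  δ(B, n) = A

From the language and accept set, identify what each state tracks — A: even length so far; B: odd length so far.
Each missing δ(q, a) is the state matching the new tracked value after reading a.
δ(B, m) = A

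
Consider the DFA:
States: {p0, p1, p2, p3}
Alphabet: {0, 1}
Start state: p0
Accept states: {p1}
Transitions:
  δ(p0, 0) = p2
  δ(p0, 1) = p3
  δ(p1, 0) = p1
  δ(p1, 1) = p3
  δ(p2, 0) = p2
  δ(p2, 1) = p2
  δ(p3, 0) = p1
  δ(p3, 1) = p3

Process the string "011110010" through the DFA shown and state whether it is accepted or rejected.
Processing string "011110010":
  p0 --0--> p2
  p2 --1--> p2
  p2 --1--> p2
  p2 --1--> p2
  p2 --1--> p2
  p2 --0--> p2
  p2 --0--> p2
  p2 --1--> p2
  p2 --0--> p2
Final state: p2
Accept states: {p1}
No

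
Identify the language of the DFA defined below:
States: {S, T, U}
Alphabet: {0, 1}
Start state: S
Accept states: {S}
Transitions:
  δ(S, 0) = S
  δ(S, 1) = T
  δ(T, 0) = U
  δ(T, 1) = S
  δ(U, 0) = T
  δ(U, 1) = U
Testing a few strings:
  '000' → accept
  '1' → reject
  '0101' → reject
  '11' → accept
State roles: S=value ≡ 0 (mod 3); T=value ≡ 1 (mod 3); U=value ≡ 2 (mod 3)
All binary strings representing a multiple of 3 (read in base 2; leading zeros allowed and ε counts as 0)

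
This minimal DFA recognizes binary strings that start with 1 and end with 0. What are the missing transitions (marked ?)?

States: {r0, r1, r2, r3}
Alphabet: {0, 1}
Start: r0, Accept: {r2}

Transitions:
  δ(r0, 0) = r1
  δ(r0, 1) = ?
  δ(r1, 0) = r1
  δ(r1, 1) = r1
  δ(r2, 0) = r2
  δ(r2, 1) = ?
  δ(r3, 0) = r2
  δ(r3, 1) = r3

From the language and accept set, identify what each state tracks — r0: no input read; r1: started with 0 (dead); r2: started with 1, last symbol 0; r3: started with 1, last symbol 1.
Each missing δ(q, a) is the state matching the new tracked value after reading a.
δ(r0, 1) = r3; δ(r2, 1) = r3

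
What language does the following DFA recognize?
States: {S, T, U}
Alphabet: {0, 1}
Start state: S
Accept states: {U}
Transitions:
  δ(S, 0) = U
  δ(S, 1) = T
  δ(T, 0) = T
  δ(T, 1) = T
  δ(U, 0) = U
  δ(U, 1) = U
Testing a few strings:
  '000' → accept
  '0' → accept
  '011' → accept
  '111' → reject
State roles: S=no input read; T=started with 1 (dead); U=started with 0
All binary strings starting with 0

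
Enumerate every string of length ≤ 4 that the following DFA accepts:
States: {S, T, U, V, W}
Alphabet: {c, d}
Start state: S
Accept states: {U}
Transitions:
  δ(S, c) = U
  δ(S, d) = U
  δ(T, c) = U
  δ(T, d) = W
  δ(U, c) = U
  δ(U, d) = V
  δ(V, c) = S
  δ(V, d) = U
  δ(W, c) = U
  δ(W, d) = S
c, d, cc, dc, ccc, cdd, dcc, ddd, cccc, ccdd, cdcc, cdcd, cddc, dccc, dcdd, ddcc, ddcd, dddc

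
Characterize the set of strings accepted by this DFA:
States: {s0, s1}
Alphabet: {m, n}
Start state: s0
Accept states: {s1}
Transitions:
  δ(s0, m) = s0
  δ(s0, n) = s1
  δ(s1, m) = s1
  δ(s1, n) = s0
Testing a few strings:
  'nmn' → reject
  'n' → accept
  'mm' → reject
  'nm' → accept
State roles: s0=even number of n's so far; s1=odd number of n's so far
All strings over {m,n} with an odd number of n's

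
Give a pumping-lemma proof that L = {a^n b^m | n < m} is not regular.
Assume L is regular with pumping length p. Idea: pumping up the a-block makes the a-count reach the b-count.
Choose s = a^p b^(p+1) ∈ L. By the pumping lemma, s = xyz with |xy| ≤ p, |y| > 0, so y = a^k with k ≥ 1. Then xy²z = a^(p+k) b^(p+1). Since p+k ≥ p+1, the number of a's is no longer strictly less than the number of b's, so xy²z ∉ L.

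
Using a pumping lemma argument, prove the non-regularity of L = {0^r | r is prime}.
Assume L is regular with pumping length p. Idea: pumping by a suitable count produces a composite length.
Let q be a prime with q ≥ p and choose s = 0^q ∈ L. By the pumping lemma, s = xyz with |xy| ≤ p, |y| = k ≥ 1. Take i = q+1: |xy^(q+1)z| = q + q·k = q(1+k). Since q ≥ 2 and 1+k ≥ 2, q(1+k) is composite, so xy^(q+1)z ∉ L.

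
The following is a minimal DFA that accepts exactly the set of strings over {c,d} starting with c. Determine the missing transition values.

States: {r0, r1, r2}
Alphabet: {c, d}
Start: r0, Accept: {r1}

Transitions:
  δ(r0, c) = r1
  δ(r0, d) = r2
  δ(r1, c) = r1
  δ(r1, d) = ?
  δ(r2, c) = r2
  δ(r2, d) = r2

From the language and accept set, identify what each state tracks — r0: no input read; r1: started with c; r2: started with d (dead).
Each missing δ(q, a) is the state matching the new tracked value after reading a.
δ(r1, d) = r1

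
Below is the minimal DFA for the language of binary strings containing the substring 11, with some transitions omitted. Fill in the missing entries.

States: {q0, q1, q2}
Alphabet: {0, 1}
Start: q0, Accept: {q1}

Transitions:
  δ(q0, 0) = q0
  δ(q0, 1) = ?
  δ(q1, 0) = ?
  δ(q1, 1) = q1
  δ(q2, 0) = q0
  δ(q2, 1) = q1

From the language and accept set, identify what each state tracks — q0: no progress toward 11; q1: substring 11 seen; q2: one trailing 1.
Each missing δ(q, a) is the state matching the new tracked value after reading a.
δ(q0, 1) = q2; δ(q1, 0) = q1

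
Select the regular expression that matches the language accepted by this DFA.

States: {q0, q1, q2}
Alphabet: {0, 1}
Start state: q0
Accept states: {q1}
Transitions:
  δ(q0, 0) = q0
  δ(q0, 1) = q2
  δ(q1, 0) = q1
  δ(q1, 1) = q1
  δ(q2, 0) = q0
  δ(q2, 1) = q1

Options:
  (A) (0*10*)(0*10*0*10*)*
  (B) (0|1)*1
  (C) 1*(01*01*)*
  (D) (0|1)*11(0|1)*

Check each option against the DFA on short strings; one disagreement eliminates an option:
  (A) (0*10*)(0*10*0*10*)*: on '1' the DFA goes q0 → q2 and rejects (q2 ∉ Accept), but the regex matches it → eliminate
  (B) (0|1)*1: on '1' the DFA goes q0 → q2 and rejects (q2 ∉ Accept), but the regex matches it → eliminate
  (C) 1*(01*01*)*: on ε the DFA stays in q0 and rejects (q0 ∉ Accept), but the regex matches it → eliminate
  (D) (0|1)*11(0|1)*: agrees with the DFA on every string of length ≤ 6
Only (D) is consistent with the DFA.
(D) (0|1)*11(0|1)*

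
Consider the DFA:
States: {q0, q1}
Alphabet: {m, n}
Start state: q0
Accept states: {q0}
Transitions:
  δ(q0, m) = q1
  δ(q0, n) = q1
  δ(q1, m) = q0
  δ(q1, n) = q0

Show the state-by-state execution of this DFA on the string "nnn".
read 'n': q0 → q1
  read 'n': q1 → q0
  read 'n': q0 → q1
q0 -> q1 -> q0 -> q1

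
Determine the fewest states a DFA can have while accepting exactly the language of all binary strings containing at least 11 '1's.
By Myhill–Nerode, count the distinguishable equivalence classes: 12 classes — having seen 0, 1, …, 10, or ≥11 copies of '1'; any two classes i < j (j ≤ 11) are distinguished by the string 1^(11−j), which takes class j to 11 copies (accepted) but leaves class i below 11 (rejected).
12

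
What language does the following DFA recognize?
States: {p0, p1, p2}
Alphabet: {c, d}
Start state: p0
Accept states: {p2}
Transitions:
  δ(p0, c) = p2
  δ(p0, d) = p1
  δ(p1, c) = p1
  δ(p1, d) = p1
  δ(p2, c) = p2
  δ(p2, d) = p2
Testing a few strings:
  'd' → reject
  'ccc' → accept
  'ccd' → accept
  'cdc' → accept
State roles: p0=no input read; p1=started with d (dead); p2=started with c
All strings over {c,d} starting with c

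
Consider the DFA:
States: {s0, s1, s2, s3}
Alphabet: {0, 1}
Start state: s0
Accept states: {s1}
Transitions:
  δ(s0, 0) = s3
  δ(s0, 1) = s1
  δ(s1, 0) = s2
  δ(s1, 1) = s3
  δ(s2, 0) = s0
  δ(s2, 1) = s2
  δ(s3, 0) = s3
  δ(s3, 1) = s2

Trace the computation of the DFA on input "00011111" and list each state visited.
read '0': s0 → s3
  read '0': s3 → s3
  read '0': s3 → s3
  read '1': s3 → s2
  read '1': s2 → s2
  read '1': s2 → s2
  read '1': s2 → s2
  read '1': s2 → s2
s0 -> s3 -> s3 -> s3 -> s2 -> s2 -> s2 -> s2 -> s2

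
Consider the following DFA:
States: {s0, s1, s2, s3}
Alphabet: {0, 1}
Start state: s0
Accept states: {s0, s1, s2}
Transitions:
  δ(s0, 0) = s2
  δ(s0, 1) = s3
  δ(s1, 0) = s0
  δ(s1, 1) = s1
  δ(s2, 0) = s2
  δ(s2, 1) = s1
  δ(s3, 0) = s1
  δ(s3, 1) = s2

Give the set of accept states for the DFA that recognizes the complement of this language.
Complement accept states = All states \ Original accept states
= {s0, s1, s2, s3} \ {s0, s1, s2}
{s3}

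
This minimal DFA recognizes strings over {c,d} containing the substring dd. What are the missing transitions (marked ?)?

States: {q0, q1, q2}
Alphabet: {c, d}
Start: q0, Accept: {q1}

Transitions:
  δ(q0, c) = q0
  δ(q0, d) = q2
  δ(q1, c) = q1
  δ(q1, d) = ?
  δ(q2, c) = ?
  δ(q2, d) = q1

From the language and accept set, identify what each state tracks — q0: no progress toward dd; q1: substring dd seen; q2: one trailing d.
Each missing δ(q, a) is the state matching the new tracked value after reading a.
δ(q1, d) = q1; δ(q2, c) = q0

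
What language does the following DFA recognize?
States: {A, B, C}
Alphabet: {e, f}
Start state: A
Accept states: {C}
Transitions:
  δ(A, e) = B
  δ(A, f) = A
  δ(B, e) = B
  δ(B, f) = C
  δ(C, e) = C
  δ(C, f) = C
Testing a few strings:
  'f' → reject
  'eeff' → accept
  'eff' → accept
  'e' → reject
State roles: A=no e seen yet; B=seen a e, waiting for f; C=substring ef seen
All strings over {e,f} containing the substring ef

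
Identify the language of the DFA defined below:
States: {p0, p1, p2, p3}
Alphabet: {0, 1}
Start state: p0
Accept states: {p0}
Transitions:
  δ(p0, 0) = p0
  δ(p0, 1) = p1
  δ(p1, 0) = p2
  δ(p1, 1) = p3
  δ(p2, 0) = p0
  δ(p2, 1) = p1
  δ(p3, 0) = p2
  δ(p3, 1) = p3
Testing a few strings:
  '1' → reject
  '001' → reject
  '011' → reject
  '0011' → reject
State roles: p0=value ≡ 0 (mod 4); p1=value ≡ 1 (mod 4); p2=value ≡ 2 (mod 4); p3=value ≡ 3 (mod 4)
All binary strings representing a multiple of 4 (read in base 2; leading zeros allowed and ε counts as 0)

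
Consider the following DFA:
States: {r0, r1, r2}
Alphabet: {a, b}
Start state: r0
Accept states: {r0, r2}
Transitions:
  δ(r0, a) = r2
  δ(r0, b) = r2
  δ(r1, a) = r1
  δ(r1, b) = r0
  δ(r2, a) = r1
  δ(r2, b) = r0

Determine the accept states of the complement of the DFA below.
Complement accept states = All states \ Original accept states
= {r0, r1, r2} \ {r0, r2}
{r1}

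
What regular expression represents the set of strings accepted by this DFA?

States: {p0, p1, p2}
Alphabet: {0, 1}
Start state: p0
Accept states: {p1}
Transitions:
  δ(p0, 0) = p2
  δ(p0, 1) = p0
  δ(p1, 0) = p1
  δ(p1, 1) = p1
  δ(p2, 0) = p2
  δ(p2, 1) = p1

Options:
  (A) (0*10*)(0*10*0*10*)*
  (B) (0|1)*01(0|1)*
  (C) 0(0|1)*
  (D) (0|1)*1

Check each option against the DFA on short strings; one disagreement eliminates an option:
  (A) (0*10*)(0*10*0*10*)*: on '1' the DFA goes p0 → p0 and rejects (p0 ∉ Accept), but the regex matches it → eliminate
  (B) (0|1)*01(0|1)*: agrees with the DFA on every string of length ≤ 6
  (C) 0(0|1)*: on '0' the DFA goes p0 → p2 and rejects (p2 ∉ Accept), but the regex matches it → eliminate
  (D) (0|1)*1: on '1' the DFA goes p0 → p0 and rejects (p0 ∉ Accept), but the regex matches it → eliminate
Only (B) is consistent with the DFA.
(B) (0|1)*01(0|1)*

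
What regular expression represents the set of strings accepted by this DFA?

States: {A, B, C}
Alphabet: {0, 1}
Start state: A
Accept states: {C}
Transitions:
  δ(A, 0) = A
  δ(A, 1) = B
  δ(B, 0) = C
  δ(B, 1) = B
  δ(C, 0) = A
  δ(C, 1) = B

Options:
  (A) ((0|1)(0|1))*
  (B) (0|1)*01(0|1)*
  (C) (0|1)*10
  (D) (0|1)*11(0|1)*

Check each option against the DFA on short strings; one disagreement eliminates an option:
  (A) ((0|1)(0|1))*: on ε the DFA stays in A and rejects (A ∉ Accept), but the regex matches it → eliminate
  (B) (0|1)*01(0|1)*: on '01' the DFA goes A → A → B and rejects (B ∉ Accept), but the regex matches it → eliminate
  (C) (0|1)*10: agrees with the DFA on every string of length ≤ 6
  (D) (0|1)*11(0|1)*: on '10' the DFA goes A → B → C and accepts (C ∈ Accept), but the regex does not match it → eliminate
Only (C) is consistent with the DFA.
(C) (0|1)*10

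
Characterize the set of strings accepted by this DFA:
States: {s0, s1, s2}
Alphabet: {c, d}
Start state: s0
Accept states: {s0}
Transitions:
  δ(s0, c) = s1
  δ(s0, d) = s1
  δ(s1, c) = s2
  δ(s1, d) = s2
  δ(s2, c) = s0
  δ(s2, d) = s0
Testing a few strings:
  'dc' → reject
  'cddd' → reject
  'ddc' → accept
  'd' → reject
State roles: s0=length ≡ 0 (mod 3); s1=length ≡ 1 (mod 3); s2=length ≡ 2 (mod 3)
All strings over {c,d} whose length is a multiple of 3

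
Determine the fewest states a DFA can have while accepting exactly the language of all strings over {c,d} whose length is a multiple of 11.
By Myhill–Nerode, count the distinguishable equivalence classes: 11 classes — one per residue of the length mod 11; class i is distinguished from class j by any string of length (11 − i) mod 11.
11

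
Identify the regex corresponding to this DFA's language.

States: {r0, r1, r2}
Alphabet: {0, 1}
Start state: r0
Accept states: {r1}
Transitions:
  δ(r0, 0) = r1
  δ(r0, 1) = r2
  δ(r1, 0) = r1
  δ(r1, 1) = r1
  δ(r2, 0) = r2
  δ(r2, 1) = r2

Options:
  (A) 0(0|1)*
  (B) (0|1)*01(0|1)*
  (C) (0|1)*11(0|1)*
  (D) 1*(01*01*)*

Check each option against the DFA on short strings; one disagreement eliminates an option:
  (A) 0(0|1)*: agrees with the DFA on every string of length ≤ 6
  (B) (0|1)*01(0|1)*: on '0' the DFA goes r0 → r1 and accepts (r1 ∈ Accept), but the regex does not match it → eliminate
  (C) (0|1)*11(0|1)*: on '0' the DFA goes r0 → r1 and accepts (r1 ∈ Accept), but the regex does not match it → eliminate
  (D) 1*(01*01*)*: on ε the DFA stays in r0 and rejects (r0 ∉ Accept), but the regex matches it → eliminate
Only (A) is consistent with the DFA.
(A) 0(0|1)*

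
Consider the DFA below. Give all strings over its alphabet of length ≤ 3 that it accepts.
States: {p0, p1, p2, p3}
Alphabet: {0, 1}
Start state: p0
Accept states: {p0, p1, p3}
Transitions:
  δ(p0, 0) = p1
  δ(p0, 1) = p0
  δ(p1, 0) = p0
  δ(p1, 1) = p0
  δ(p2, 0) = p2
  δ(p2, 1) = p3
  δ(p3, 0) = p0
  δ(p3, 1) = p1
ε, 0, 1, 00, 01, 10, 11, 000, 001, 010, 011, 100, 101, 110, 111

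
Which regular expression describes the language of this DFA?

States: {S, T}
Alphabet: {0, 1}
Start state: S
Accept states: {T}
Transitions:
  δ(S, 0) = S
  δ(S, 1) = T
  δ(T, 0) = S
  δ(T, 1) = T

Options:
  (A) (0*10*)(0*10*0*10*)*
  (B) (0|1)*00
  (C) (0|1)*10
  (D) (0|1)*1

Check each option against the DFA on short strings; one disagreement eliminates an option:
  (A) (0*10*)(0*10*0*10*)*: on '10' the DFA goes S → T → S and rejects (S ∉ Accept), but the regex matches it → eliminate
  (B) (0|1)*00: on '1' the DFA goes S → T and accepts (T ∈ Accept), but the regex does not match it → eliminate
  (C) (0|1)*10: on '1' the DFA goes S → T and accepts (T ∈ Accept), but the regex does not match it → eliminate
  (D) (0|1)*1: agrees with the DFA on every string of length ≤ 6
Only (D) is consistent with the DFA.
(D) (0|1)*1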